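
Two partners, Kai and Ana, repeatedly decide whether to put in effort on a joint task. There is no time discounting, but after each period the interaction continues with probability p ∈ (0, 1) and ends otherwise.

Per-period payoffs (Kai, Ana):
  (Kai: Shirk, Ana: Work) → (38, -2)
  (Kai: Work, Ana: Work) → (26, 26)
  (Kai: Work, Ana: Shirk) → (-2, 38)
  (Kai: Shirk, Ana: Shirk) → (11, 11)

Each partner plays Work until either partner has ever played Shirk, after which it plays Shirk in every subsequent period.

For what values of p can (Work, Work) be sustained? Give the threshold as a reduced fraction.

4/9

With no time discounting, the continuation probability p plays the role of the discount factor.
Grim-trigger IC: 26/(1−p) ≥ 38 + 11p/(1−p) ⇒ p ≥ (38−26)/(38−11) = 4/9.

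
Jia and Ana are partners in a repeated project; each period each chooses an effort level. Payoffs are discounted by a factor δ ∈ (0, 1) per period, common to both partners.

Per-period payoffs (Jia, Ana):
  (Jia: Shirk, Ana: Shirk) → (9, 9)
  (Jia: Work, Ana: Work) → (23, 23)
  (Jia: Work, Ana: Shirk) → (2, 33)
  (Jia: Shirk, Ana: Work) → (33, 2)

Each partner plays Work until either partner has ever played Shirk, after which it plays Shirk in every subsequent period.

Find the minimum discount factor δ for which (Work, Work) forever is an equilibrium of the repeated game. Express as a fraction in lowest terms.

5/12

Cooperation forever yields 23 each period: 23/(1−δ).
Deviating yields 33 once, then 9 forever: 33 + 9δ/(1−δ).
No profitable deviation requires 23/(1−δ) ≥ 33 + 9δ/(1−δ).
Multiplying by (1−δ): 23 ≥ 33(1−δ) + 9δ = 33 − 24δ.
So 24δ ≥ 10, i.e. δ ≥ 10/24 = 5/12.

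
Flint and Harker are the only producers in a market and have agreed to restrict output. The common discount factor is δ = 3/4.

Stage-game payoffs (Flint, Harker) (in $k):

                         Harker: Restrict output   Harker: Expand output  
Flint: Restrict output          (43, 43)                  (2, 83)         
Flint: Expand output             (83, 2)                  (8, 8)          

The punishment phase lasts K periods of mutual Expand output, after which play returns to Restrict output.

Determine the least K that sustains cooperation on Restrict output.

No profitable deviation requires (43−8)(δ+…+δ^K) ≥ 83−43, i.e. δ+…+δ^K ≥ 8/7 ≈ 1.1429.
With δ = 3/4, the partial sums are K=1: 0.7500, K=2: 1.3125.
K = 2 is the first length at which the sum reaches 1.1429.

2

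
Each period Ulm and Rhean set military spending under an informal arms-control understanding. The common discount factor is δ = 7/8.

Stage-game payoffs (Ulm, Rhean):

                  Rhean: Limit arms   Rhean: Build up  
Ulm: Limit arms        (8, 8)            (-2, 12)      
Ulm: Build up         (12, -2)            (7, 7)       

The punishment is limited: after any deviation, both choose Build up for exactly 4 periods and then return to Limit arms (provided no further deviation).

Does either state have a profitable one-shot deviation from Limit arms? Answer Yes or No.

Comparing payoff streams over the 5 periods until play realigns: cooperate → 8(1+δ+…+δ^4); deviate → 12 + 7(δ+…+δ^4).
Cooperation is sustained iff (8−7)(δ+…+δ^4) ≥ 12−8.
δ+…+δ^4 = 7/8·(1−(7/8)^4)/(1−7/8) = 2.8967, and (12−8)/(8−7) = 4.0000.
2.8967 < 4.0000, so cooperation is not sustainable.

Yes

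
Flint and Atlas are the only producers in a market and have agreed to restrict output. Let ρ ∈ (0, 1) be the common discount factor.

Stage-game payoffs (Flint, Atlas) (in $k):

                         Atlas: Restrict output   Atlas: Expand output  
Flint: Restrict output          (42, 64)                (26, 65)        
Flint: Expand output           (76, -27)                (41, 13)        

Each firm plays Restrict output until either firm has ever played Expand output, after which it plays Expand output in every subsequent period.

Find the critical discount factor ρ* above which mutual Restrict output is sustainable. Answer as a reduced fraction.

34/35

Flint: cooperation gives 42 each period; deviation gives 76 once then 41 forever.
  42/(1−ρ) ≥ 76 + 41ρ/(1−ρ) ⇒ ρ ≥ 34/35.
Atlas: cooperation gives 64 each period; deviation gives 65 once then 13 forever.
  ρ ≥ 1/52.
Both must hold, so the binding constraint is Flint's: ρ ≥ 34/35.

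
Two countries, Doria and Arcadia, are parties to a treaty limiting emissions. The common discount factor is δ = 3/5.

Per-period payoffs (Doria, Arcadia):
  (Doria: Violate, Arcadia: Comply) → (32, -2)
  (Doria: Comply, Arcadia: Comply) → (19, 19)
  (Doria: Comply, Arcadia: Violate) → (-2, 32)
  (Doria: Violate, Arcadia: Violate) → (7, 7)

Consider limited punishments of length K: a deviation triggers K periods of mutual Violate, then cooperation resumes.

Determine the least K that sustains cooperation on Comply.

No profitable deviation requires (19−7)(δ+…+δ^K) ≥ 32−19, i.e. δ+…+δ^K ≥ 13/12 ≈ 1.0833.
With δ = 3/5, the partial sums are K=1: 0.6000, K=2: 0.9600, K=3: 1.1760.
K = 3 is the first length at which the sum reaches 1.0833.

3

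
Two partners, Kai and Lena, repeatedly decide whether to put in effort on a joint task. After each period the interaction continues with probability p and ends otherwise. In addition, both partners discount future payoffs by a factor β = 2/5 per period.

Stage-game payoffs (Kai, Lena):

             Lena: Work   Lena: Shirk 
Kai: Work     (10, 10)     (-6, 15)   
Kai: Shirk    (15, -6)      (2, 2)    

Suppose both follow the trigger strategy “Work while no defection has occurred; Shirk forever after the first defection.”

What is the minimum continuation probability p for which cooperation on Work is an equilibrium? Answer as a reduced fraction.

25/26

Expected continuation weight on next period's payoff is β·p = 2/5·p, which plays the role of the discount factor.
Cooperation requires 2/5·p ≥ (15−10)/(15−2) = 5/13, hence p ≥ 25/26.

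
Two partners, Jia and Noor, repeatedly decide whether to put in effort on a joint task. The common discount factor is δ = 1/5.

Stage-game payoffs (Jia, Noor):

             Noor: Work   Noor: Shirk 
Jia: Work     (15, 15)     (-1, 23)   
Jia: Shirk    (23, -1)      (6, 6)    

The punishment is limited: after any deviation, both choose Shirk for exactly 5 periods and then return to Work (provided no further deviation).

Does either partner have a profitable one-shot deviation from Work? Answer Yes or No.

A one-shot deviation gives 23 now, then 6 for 5 periods, then back to 15.
Gain from deviating: (23−15) today; loss: (15−6) in each of the next 5 periods.
No-deviation condition: (15−6)(δ+…+δ^5) ≥ 23−15, i.e. δ+…+δ^5 ≥ 8/9.
At δ = 1/5: δ+…+δ^5 = 0.2499 < 0.8889.
So cooperation is not sustainable.

Yes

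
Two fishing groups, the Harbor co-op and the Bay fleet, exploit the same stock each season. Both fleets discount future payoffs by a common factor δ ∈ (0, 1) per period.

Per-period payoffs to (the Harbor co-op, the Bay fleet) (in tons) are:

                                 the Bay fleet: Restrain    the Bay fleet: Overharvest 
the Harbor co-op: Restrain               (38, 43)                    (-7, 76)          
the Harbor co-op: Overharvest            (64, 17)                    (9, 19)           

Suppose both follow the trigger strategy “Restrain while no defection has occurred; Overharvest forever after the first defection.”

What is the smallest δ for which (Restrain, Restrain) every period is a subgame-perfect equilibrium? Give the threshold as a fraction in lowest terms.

11/19

the Harbor co-op's threshold: (64−38)/(64−9) = 26/55.
the Bay fleet's threshold: (76−43)/(76−19) = 11/19.
26/55 < 11/19, so the Bay fleet binds and δ* = 11/19.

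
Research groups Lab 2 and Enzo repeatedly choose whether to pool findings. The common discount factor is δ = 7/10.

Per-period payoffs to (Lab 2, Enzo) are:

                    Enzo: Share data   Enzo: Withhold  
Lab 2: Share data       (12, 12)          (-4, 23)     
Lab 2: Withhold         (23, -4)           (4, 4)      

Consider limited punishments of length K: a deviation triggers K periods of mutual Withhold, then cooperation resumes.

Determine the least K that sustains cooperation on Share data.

3

Need Σ_{k=1}^{K} δ^k ≥ (23−12)/(12−4) = 1.3750 at δ = 7/10.
At K = 2 the sum is 1.1900 < 1.3750; at K = 3 it is 1.5330 ≥ 1.3750.
So the minimum punishment length is K = 3.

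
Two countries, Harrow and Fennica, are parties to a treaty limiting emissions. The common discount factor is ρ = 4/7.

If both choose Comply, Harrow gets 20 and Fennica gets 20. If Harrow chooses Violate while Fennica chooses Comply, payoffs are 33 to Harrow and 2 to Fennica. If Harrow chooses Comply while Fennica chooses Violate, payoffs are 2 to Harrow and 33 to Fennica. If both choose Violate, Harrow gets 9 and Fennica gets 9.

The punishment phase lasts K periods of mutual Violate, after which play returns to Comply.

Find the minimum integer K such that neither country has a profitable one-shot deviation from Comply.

No profitable deviation requires (20−9)(ρ+…+ρ^K) ≥ 33−20, i.e. ρ+…+ρ^K ≥ 13/11 ≈ 1.1818.
With ρ = 4/7, the partial sums are K=1: 0.5714, K=2: 0.8980, K=3: 1.0845, K=4: 1.1912.
K = 4 is the first length at which the sum reaches 1.1818.

4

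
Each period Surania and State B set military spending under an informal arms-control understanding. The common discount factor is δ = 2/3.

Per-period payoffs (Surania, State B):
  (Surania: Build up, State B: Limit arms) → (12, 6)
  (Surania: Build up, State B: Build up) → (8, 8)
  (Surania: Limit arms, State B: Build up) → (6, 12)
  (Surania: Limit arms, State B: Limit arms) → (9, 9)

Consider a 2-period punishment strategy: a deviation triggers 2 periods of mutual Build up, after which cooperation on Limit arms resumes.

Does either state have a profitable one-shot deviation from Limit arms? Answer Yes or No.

Yes

Comparing payoff streams over the 3 periods until play realigns: cooperate → 9(1+δ+…+δ^2); deviate → 12 + 8(δ+…+δ^2).
Cooperation is sustained iff (9−8)(δ+…+δ^2) ≥ 12−9.
δ+…+δ^2 = 2/3·(1−(2/3)^2)/(1−2/3) = 1.1111, and (12−9)/(9−8) = 3.0000.
1.1111 < 3.0000, so cooperation is not sustainable.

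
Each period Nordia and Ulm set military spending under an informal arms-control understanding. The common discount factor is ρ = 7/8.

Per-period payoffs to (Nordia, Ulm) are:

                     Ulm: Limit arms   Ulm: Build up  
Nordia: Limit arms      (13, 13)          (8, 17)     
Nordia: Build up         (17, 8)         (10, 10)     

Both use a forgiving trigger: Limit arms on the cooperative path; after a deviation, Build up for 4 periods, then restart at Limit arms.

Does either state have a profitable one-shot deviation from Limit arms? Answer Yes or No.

No

A one-shot deviation gives 17 now, then 10 for 4 periods, then back to 13.
Gain from deviating: (17−13) today; loss: (13−10) in each of the next 4 periods.
No-deviation condition: (13−10)(ρ+…+ρ^4) ≥ 17−13, i.e. ρ+…+ρ^4 ≥ 4/3.
At ρ = 7/8: ρ+…+ρ^4 = 2.8967 ≥ 1.3333.
So cooperation is sustainable.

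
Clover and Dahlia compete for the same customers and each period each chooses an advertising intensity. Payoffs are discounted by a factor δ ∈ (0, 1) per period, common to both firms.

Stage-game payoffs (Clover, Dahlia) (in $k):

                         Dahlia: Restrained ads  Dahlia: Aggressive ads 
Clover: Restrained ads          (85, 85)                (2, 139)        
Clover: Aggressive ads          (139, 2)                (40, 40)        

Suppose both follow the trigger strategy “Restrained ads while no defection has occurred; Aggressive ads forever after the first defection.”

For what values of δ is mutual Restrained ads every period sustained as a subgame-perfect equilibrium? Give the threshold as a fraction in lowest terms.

6/11

Cooperation forever yields 85 each period: 85/(1−δ).
Deviating yields 139 once, then 40 forever: 139 + 40δ/(1−δ).
No profitable deviation requires 85/(1−δ) ≥ 139 + 40δ/(1−δ).
Multiplying by (1−δ): 85 ≥ 139(1−δ) + 40δ = 139 − 99δ.
So 99δ ≥ 54, i.e. δ ≥ 54/99 = 6/11.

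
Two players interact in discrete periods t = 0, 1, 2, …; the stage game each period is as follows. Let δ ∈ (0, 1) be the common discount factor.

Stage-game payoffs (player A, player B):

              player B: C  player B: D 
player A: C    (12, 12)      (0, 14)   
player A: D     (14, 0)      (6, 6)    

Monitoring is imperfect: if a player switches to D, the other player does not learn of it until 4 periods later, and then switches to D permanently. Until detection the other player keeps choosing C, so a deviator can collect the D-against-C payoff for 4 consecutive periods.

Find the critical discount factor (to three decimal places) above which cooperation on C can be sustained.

A deviator earns 14 for 4 periods, then 6 forever; cooperating earns 12 forever. Multiplying the IC by (1−δ):
12 ≥ 14(1−δ^4) + 6δ^4, so 8·δ^4 ≥ 2 and δ^4 ≥ 1/4.
δ ≥ (1/4)^(1/4) ≈ 0.707.

0.707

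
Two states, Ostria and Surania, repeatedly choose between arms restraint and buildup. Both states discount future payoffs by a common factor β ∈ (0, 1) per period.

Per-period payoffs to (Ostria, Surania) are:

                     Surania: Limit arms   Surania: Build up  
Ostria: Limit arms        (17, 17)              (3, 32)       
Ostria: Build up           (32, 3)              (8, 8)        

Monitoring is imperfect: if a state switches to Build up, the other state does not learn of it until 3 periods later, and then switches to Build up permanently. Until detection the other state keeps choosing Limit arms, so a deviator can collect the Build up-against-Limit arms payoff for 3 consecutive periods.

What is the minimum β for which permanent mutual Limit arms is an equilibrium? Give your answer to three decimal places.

The best deviation is to choose Build up for all 3 undetected periods, earning 32 each, then 8 forever once detected.
Deviation value: 32(1−β^3)/(1−β) + 8β^3/(1−β); cooperation value: 17/(1−β).
IC: 17 ≥ 32(1−β^3) + 8β^3 = 32 − 24β^3.
So β^3 ≥ 15/24 = 5/8, giving β ≥ (5/8)^(1/3) ≈ 0.855.

0.855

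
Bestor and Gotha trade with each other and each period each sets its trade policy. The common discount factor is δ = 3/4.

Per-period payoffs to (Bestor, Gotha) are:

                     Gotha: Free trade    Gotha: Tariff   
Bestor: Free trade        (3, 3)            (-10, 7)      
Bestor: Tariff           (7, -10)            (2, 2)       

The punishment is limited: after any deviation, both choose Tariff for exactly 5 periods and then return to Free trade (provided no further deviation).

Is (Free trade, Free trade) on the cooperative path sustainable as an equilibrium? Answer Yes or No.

No

A one-shot deviation gives 7 now, then 2 for 5 periods, then back to 3.
Gain from deviating: (7−3) today; loss: (3−2) in each of the next 5 periods.
No-deviation condition: (3−2)(δ+…+δ^5) ≥ 7−3, i.e. δ+…+δ^5 ≥ 4.
At δ = 3/4: δ+…+δ^5 = 2.2881 < 4.0000.
So cooperation is not sustainable.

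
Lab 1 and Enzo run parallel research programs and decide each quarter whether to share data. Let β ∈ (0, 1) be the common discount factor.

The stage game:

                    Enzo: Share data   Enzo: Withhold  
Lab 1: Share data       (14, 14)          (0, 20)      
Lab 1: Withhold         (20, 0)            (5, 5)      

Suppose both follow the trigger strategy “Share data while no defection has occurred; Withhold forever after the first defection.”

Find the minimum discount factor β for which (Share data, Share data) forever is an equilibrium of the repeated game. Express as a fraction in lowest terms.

2/5

14/(1−β) ≥ 20 + 5β/(1−β)
14 ≥ 20 − 15β
β ≥ 6/15 = 2/5.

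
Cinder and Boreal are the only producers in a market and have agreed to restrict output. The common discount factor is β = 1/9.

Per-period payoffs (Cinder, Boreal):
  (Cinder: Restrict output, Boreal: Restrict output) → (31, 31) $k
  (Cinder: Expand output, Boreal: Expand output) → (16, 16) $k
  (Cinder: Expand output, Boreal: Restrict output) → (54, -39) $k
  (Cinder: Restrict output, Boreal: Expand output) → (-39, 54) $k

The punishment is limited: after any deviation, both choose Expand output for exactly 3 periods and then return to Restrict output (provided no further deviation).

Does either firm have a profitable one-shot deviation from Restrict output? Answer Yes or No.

IC: β+…+β^3 ≥ (54−31)/(31−16) = 23/15.
At β = 1/9: partial sum = 0.1248 < 1.5333. Cooperation not sustainable.

Yes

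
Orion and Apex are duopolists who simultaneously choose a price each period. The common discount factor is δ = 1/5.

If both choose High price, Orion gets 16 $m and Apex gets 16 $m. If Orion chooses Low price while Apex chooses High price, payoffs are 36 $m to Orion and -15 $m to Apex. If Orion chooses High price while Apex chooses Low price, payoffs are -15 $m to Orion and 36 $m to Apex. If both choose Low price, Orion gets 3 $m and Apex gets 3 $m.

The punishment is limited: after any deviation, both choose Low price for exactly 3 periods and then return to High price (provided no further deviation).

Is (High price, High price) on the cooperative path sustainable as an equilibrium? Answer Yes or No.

A one-shot deviation gives 36 now, then 3 for 3 periods, then back to 16.
Gain from deviating: (36−16) today; loss: (16−3) in each of the next 3 periods.
No-deviation condition: (16−3)(δ+…+δ^3) ≥ 36−16, i.e. δ+…+δ^3 ≥ 20/13.
At δ = 1/5: δ+…+δ^3 = 0.2480 < 1.5385.
So cooperation is not sustainable.

No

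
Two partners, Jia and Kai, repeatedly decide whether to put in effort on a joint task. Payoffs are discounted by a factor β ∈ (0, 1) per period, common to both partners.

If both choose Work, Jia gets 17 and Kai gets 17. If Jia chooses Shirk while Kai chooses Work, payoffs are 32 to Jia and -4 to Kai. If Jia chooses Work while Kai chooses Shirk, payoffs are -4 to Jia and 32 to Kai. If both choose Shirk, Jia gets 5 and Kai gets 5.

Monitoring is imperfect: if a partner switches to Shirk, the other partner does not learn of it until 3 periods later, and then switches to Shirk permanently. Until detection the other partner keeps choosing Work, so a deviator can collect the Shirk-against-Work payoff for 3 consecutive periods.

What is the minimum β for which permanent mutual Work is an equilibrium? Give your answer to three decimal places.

0.822

Deviating for the 3 undetected periods gains 32−17 = 15 per period over cooperation, then loses 17−5 = 12 per period forever once punishment starts.
Gain: 15(1 + β + … + β^2); loss: 12·β^3/(1−β).
No profitable deviation ⇔ 15(1−β^3) ≤ 12·β^3, i.e. β^3 ≥ 15/(15+12) = 5/9.
Hence β ≥ (5/9)^(1/3) ≈ 0.822.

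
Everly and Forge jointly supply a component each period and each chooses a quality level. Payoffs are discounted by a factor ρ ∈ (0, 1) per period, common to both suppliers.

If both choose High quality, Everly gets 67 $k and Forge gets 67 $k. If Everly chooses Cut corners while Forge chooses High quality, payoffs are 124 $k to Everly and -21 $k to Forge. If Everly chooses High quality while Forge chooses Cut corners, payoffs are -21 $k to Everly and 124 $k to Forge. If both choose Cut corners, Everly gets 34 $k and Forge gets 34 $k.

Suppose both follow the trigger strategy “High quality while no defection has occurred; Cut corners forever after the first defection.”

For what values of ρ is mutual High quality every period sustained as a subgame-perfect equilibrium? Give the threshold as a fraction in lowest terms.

19/30

One-period gain from deviating is 124 − 67 = 57. The loss is 67 − 34 = 33 in every subsequent period, with present value 33·ρ/(1−ρ).
Deviation is unprofitable when 33·ρ/(1−ρ) ≥ 57, i.e. ρ/(1−ρ) ≥ 19/11.
Equivalently ρ ≥ 57/(57+33) = 19/30.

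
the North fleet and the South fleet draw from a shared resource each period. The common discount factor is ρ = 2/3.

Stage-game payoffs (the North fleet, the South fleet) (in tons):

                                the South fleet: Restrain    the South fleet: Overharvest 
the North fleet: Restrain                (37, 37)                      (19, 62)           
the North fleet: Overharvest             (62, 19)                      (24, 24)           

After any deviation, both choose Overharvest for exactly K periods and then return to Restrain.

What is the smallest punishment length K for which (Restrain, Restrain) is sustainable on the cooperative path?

No profitable deviation requires (37−24)(ρ+…+ρ^K) ≥ 62−37, i.e. ρ+…+ρ^K ≥ 25/13 ≈ 1.9231.
With ρ = 2/3, the partial sums are K=1: 0.6667, K=2: 1.1111, …, K=7: 1.8829, K=8: 1.9220, K=9: 1.9480.
K = 9 is the first length at which the sum reaches 1.9231.

9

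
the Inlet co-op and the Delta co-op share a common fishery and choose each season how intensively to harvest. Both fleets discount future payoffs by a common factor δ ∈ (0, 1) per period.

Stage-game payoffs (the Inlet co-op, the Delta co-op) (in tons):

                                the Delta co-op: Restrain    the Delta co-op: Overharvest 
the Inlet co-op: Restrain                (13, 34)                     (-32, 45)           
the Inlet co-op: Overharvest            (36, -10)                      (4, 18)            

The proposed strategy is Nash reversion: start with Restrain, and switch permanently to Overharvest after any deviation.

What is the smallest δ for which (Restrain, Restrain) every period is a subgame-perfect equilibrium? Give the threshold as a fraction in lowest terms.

23/32

the Inlet co-op: cooperation gives 13 each period; deviation gives 36 once then 4 forever.
  13/(1−δ) ≥ 36 + 4δ/(1−δ) ⇒ δ ≥ 23/32.
the Delta co-op: cooperation gives 34 each period; deviation gives 45 once then 18 forever.
  δ ≥ 11/27.
Both must hold, so the binding constraint is the Inlet co-op's: δ ≥ 23/32.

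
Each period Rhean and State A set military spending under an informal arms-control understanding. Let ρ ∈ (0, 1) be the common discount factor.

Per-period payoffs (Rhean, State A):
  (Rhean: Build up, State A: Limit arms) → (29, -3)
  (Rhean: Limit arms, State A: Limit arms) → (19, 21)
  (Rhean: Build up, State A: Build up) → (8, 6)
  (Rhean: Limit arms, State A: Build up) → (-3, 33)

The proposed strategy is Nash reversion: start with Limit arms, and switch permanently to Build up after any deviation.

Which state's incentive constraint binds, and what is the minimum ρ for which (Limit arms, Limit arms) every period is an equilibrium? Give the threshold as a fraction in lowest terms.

Rhean; ρ ≥ 10/21

For Rhean: deviation gain 29−19 = 10, per-period punishment loss 19−8 = 11. IC gives ρ ≥ 10/21.
For State A: gain 12, loss 15 per period, so ρ ≥ 12/27 = 4/9.
The tighter constraint is Rhean's, so cooperation needs ρ ≥ 10/21.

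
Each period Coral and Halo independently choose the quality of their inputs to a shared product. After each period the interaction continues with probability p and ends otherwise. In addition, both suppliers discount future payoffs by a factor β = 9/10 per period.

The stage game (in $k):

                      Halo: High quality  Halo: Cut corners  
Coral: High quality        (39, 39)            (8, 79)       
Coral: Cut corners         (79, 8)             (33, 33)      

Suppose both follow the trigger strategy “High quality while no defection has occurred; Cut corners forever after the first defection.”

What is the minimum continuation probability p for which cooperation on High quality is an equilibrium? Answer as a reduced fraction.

200/207

Expected continuation weight on next period's payoff is β·p = 9/10·p, which plays the role of the discount factor.
Cooperation requires 9/10·p ≥ (79−39)/(79−33) = 20/23, hence p ≥ 200/207.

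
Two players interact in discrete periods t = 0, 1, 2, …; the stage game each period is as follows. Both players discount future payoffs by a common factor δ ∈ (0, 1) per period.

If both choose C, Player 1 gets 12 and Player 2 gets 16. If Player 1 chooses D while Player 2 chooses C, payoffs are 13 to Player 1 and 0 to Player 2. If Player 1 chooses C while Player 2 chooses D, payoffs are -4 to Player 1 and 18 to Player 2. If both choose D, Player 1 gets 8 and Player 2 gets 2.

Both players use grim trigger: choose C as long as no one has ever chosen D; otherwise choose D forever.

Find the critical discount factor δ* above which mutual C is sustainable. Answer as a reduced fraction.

1/5

For Player 1: deviation gain 13−12 = 1, per-period punishment loss 12−8 = 4. IC gives δ ≥ 1/5.
For Player 2: gain 2, loss 14 per period, so δ ≥ 2/16 = 1/8.
The tighter constraint is Player 1's, so cooperation needs δ ≥ 1/5.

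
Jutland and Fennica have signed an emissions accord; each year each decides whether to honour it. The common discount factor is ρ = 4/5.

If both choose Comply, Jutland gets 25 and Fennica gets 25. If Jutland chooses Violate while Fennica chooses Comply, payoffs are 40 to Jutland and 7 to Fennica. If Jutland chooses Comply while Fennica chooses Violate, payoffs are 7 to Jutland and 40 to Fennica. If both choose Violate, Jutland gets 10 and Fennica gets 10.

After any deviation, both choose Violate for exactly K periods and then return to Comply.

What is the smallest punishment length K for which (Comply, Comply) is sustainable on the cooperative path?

2

IC: ρ(1−ρ^K)/(1−ρ) ≥ (40−25)/(25−10) = 1.
With ρ = 4/5: need 1 − ρ^K ≥ 1·(1−4/5)/(4/5), i.e. ρ^K ≤ 0.7500.
Since (4/5)^1 = 0.8000 and (4/5)^2 = 0.6400, the smallest such K is 2.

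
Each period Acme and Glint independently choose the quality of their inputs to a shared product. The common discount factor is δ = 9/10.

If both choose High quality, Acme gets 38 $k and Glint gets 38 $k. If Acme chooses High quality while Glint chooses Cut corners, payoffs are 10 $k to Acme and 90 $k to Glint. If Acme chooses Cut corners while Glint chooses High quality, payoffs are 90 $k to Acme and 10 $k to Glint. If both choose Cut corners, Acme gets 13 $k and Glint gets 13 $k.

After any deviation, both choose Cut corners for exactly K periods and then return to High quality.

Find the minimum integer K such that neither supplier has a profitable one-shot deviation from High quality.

3

Need Σ_{k=1}^{K} δ^k ≥ (90−38)/(38−13) = 2.0800 at δ = 9/10.
At K = 2 the sum is 1.7100 < 2.0800; at K = 3 it is 2.4390 ≥ 2.0800.
So the minimum punishment length is K = 3.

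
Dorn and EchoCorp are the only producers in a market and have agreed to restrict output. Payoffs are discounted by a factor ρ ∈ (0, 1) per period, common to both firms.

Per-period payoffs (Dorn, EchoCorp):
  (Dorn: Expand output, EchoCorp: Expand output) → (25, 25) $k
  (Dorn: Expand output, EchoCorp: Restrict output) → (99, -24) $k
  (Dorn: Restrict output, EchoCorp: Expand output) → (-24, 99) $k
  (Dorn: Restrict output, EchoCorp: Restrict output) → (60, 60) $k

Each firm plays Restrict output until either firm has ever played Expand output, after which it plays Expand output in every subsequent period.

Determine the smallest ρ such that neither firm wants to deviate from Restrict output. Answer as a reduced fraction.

One-period gain from deviating is 99 − 60 = 39. The loss is 60 − 25 = 35 in every subsequent period, with present value 35·ρ/(1−ρ).
Deviation is unprofitable when 35·ρ/(1−ρ) ≥ 39, i.e. ρ/(1−ρ) ≥ 39/35.
Equivalently ρ ≥ 39/(39+35) = 39/74.

39/74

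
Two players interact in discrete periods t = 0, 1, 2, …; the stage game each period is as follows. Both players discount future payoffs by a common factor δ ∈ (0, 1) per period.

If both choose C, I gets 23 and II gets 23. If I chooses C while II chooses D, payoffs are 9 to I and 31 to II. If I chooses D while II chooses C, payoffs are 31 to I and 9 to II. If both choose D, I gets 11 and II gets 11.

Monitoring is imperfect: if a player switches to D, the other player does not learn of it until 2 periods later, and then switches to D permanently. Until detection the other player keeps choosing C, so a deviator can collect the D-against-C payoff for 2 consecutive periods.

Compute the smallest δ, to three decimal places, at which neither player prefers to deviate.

0.632

A deviator earns 31 for 2 periods, then 11 forever; cooperating earns 23 forever. Multiplying the IC by (1−δ):
23 ≥ 31(1−δ^2) + 11δ^2, so 20·δ^2 ≥ 8 and δ^2 ≥ 2/5.
δ ≥ (2/5)^(1/2) ≈ 0.632.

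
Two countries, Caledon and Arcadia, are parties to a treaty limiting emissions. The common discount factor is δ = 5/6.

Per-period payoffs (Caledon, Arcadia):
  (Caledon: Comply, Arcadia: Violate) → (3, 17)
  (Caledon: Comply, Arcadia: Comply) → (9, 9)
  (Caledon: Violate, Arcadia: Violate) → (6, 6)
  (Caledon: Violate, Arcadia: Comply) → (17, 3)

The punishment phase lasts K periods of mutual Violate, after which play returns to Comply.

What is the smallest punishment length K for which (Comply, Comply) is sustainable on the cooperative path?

5

IC: δ(1−δ^K)/(1−δ) ≥ (17−9)/(9−6) = 8/3.
With δ = 5/6: need 1 − δ^K ≥ 8/3·(1−5/6)/(5/6), i.e. δ^K ≤ 0.4667.
Since (5/6)^4 = 0.4823 and (5/6)^5 = 0.4019, the smallest such K is 5.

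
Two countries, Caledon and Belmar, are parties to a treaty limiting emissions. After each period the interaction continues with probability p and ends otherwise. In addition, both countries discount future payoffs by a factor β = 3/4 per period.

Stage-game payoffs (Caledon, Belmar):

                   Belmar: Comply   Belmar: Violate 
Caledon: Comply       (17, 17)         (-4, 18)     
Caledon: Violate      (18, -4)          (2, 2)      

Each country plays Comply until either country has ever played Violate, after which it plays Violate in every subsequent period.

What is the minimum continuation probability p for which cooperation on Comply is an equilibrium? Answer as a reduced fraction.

1/12

With continuation probability p and discount β, the effective per-period discount factor is βp.
Grim-trigger IC: βp ≥ (18−17)/(18−2) = 1/16.
So p ≥ (1/16)/(3/4) = 1/12.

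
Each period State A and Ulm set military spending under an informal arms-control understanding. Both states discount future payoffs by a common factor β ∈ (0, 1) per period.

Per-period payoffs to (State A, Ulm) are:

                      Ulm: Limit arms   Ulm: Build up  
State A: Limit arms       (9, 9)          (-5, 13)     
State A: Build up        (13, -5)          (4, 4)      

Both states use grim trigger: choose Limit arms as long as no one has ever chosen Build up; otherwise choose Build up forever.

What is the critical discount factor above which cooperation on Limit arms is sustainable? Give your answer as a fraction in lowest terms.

9/(1−β) ≥ 13 + 4β/(1−β)
9 ≥ 13 − 9β
β ≥ 4/9.

4/9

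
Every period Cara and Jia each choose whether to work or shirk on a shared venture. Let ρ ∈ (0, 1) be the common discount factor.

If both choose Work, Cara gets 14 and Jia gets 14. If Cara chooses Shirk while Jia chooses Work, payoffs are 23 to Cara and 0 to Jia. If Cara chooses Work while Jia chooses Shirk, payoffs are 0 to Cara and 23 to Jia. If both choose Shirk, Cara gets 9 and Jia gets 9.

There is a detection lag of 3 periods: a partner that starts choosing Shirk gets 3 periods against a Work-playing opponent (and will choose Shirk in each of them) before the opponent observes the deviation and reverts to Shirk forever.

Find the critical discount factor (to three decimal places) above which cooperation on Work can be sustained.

0.863

The best deviation is to choose Shirk for all 3 undetected periods, earning 23 each, then 9 forever once detected.
Deviation value: 23(1−ρ^3)/(1−ρ) + 9ρ^3/(1−ρ); cooperation value: 14/(1−ρ).
IC: 14 ≥ 23(1−ρ^3) + 9ρ^3 = 23 − 14ρ^3.
So ρ^3 ≥ 9/14, giving ρ ≥ (9/14)^(1/3) ≈ 0.863.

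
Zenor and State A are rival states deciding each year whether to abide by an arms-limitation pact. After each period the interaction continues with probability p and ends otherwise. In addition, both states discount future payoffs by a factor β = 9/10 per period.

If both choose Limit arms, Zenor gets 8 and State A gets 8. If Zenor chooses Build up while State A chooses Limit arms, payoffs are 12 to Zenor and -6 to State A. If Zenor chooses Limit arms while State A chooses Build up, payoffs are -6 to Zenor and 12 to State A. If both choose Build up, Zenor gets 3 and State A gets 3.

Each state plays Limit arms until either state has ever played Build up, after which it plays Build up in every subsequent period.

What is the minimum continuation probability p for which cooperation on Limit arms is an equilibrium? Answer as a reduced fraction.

40/81

Expected continuation weight on next period's payoff is β·p = 9/10·p, which plays the role of the discount factor.
Cooperation requires 9/10·p ≥ (12−8)/(12−3) = 4/9, hence p ≥ 40/81.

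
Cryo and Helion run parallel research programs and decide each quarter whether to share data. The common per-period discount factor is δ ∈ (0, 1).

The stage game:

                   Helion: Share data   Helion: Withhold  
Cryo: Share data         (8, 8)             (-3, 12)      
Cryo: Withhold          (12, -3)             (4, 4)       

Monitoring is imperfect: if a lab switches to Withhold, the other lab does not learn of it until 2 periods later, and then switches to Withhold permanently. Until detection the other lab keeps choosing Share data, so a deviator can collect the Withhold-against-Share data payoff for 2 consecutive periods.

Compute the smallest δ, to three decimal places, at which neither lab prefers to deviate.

0.707

Deviating for the 2 undetected periods gains 12−8 = 4 per period over cooperation, then loses 8−4 = 4 per period forever once punishment starts.
Gain: 4(1 + δ + … + δ^1); loss: 4·δ^2/(1−δ).
No profitable deviation ⇔ 4(1−δ^2) ≤ 4·δ^2, i.e. δ^2 ≥ 4/(4+4) = 1/2.
Hence δ ≥ (1/2)^(1/2) ≈ 0.707.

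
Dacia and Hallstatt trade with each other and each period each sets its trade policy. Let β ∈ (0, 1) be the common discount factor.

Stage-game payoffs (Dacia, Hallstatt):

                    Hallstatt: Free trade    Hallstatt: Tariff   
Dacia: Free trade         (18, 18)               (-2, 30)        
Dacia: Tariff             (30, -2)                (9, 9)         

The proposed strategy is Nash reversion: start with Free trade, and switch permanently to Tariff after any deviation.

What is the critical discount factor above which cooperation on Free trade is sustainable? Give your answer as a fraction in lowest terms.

4/7

18/(1−β) ≥ 30 + 9β/(1−β)
18 ≥ 30 − 21β
β ≥ 12/21 = 4/7.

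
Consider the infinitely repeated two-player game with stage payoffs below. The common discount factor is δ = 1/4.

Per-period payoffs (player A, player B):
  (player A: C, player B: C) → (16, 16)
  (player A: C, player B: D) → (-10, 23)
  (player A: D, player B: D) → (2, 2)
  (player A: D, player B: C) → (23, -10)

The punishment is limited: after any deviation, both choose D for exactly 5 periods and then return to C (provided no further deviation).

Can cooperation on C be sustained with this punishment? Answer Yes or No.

A one-shot deviation gives 23 now, then 2 for 5 periods, then back to 16.
Gain from deviating: (23−16) today; loss: (16−2) in each of the next 5 periods.
No-deviation condition: (16−2)(δ+…+δ^5) ≥ 23−16, i.e. δ+…+δ^5 ≥ 1/2.
At δ = 1/4: δ+…+δ^5 = 0.3330 < 0.5000.
So cooperation is not sustainable.

No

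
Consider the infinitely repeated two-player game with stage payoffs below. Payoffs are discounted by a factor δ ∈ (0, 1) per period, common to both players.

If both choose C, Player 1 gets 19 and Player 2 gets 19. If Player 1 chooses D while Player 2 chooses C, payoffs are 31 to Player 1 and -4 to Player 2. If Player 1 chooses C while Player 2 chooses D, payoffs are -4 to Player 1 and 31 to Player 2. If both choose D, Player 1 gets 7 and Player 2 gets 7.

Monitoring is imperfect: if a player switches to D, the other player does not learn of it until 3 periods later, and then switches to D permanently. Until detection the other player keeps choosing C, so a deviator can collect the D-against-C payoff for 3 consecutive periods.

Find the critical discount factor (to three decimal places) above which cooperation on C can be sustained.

0.794

A deviator earns 31 for 3 periods, then 7 forever; cooperating earns 19 forever. Multiplying the IC by (1−δ):
19 ≥ 31(1−δ^3) + 7δ^3, so 24·δ^3 ≥ 12 and δ^3 ≥ 1/2.
δ ≥ (1/2)^(1/3) ≈ 0.794.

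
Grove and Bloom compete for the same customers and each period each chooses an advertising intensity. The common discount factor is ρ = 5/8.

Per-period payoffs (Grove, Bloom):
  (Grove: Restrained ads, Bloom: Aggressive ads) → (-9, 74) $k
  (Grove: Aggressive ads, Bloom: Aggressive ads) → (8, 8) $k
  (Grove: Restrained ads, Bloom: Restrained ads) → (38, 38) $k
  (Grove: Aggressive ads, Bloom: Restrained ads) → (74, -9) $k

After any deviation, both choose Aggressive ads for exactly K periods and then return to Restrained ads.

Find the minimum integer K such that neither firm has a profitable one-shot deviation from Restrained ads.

3

Need Σ_{k=1}^{K} ρ^k ≥ (74−38)/(38−8) = 1.2000 at ρ = 5/8.
At K = 2 the sum is 1.0156 < 1.2000; at K = 3 it is 1.2598 ≥ 1.2000.
So the minimum punishment length is K = 3.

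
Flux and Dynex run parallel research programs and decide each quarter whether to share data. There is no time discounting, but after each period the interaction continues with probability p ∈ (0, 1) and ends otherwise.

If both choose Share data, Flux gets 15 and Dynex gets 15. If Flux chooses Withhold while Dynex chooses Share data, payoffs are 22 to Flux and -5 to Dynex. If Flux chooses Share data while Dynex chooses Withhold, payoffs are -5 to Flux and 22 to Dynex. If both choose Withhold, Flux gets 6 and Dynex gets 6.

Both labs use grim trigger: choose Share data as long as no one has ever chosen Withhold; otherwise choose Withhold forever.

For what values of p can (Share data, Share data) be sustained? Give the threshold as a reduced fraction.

7/16

Expected cooperation value is 15 + p·15 + p²·15 + … = 15/(1−p); deviation gives 22 + p·6/(1−p).
15 ≥ 22(1−p) + 6p ⇒ 16p ≥ 7 ⇒ p ≥ 7/16.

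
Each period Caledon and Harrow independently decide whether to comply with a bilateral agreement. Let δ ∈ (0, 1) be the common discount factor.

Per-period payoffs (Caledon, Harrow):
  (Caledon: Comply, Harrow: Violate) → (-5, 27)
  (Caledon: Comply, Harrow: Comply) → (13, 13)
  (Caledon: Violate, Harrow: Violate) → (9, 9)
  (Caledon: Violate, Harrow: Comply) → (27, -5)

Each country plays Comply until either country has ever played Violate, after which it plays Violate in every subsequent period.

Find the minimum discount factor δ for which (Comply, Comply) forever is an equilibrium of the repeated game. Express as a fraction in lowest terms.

7/9

13/(1−δ) ≥ 27 + 9δ/(1−δ)
13 ≥ 27 − 18δ
δ ≥ 14/18 = 7/9.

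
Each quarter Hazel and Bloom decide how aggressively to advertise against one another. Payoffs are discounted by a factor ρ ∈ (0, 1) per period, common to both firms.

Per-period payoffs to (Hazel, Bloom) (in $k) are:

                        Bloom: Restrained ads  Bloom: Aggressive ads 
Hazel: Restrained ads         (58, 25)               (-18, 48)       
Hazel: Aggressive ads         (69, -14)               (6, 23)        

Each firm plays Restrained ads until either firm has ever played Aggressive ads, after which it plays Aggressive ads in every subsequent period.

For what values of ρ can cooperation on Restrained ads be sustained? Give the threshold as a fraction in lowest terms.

For Hazel: deviation gain 69−58 = 11, per-period punishment loss 58−6 = 52. IC gives ρ ≥ 11/63.
For Bloom: gain 23, loss 2 per period, so ρ ≥ 23/25.
The tighter constraint is Bloom's, so cooperation needs ρ ≥ 23/25.

23/25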